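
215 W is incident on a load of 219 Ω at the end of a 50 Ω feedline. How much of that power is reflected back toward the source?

Γ = (219 − 50)/(219 + 50) = 0.628
|Γ|² = 0.395
P_refl = |Γ|²·P_inc = 84.9 W, P_del = (1 − |Γ|²)·P_inc = 130 W

P_reflected ≈ 84.9 W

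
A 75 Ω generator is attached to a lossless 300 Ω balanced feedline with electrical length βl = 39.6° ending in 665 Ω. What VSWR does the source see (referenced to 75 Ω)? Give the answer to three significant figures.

VSWR ≈ 6.13

tan(βl) = 0.827
Z_in = Z_0·(Z_L + jZ_0·tanβl)/(Z_0 + jZ_L·tanβl) = 257 − j223 Ω
Γ_s = (Z_in − Z_s)/(Z_in + Z_s) = (182 − j223)/(332 − j223), |Γ_s| = 0.719
VSWR = (1 + |Γ_s|)/(1 − |Γ_s|)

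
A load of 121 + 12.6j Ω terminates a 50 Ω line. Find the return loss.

RL ≈ 7.52 dB

Γ = (71 + j12.6)/(171 + j12.6), |Γ| = 0.421
RL = −20·log₁₀|Γ| = −20·log₁₀(0.421)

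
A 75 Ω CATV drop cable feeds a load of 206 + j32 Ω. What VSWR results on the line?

VSWR ≈ 2.82

Γ = (Z_L − Z_0)/(Z_L + Z_0) = (131 + j32)/(281 + j32)
|Γ| = 135/283 = 0.477
VSWR = (1 + |Γ|)/(1 − |Γ|) = 1.48/0.523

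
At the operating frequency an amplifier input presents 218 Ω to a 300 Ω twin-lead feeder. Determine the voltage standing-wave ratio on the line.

For a purely resistive load, VSWR = R_L/Z_0 or Z_0/R_L (whichever > 1) = 300/218

VSWR ≈ 1.38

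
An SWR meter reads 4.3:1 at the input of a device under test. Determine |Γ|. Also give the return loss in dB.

|Γ| ≈ 0.623; return loss ≈ 4.12 dB

|Γ| = (S − 1)/(S + 1) = (4.3 − 1)/(4.3 + 1) = 3.3/5.3
RL = −20·log₁₀|Γ| = −20·log₁₀(0.623)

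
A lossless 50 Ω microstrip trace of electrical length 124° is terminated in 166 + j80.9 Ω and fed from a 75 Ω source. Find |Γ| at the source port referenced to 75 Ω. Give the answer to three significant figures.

|Γ| ≈ 0.696

tan(βl) = -1.48
Z_in = Z_0·(Z_L + jZ_0·tanβl)/(Z_0 + jZ_L·tanβl) = 14.8 + j23.5 Ω
Γ_s = (Z_in − Z_s)/(Z_in + Z_s) = (-60.2 + j23.5)/(89.8 + j23.5), |Γ_s| = 0.696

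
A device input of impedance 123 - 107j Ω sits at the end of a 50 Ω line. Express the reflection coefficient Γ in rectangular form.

Γ ≈ 0.582 − j0.259

Γ = (Z_L − Z_0)/(Z_L + Z_0) = (73 − j107)/(173 − j107)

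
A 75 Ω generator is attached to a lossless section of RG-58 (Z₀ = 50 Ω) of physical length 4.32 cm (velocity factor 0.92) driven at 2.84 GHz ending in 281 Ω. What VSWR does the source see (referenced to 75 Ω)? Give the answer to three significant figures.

VSWR ≈ 4.31

λ = v/f = 0.92·c / 2.84 GHz = 0.0972 m
βl = 2π·l/λ = 2π × 0.445 = 160°
tan(βl) = -0.363
Z_in = Z_0·(Z_L + jZ_0·tanβl)/(Z_0 + jZ_L·tanβl) = 61.5 + j107 Ω
Γ_s = (Z_in − Z_s)/(Z_in + Z_s) = (-13.5 + j107)/(137 + j107), |Γ_s| = 0.623
VSWR = (1 + |Γ_s|)/(1 − |Γ_s|)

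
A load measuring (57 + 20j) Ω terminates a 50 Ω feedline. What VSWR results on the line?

VSWR ≈ 1.48

Γ = (Z_L − Z_0)/(Z_L + Z_0) = (7 + j20)/(107 + j20)
|Γ| = 21.2/109 = 0.195
VSWR = (1 + |Γ|)/(1 − |Γ|) = 1.19/0.805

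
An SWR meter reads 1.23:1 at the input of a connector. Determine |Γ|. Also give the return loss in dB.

|Γ| ≈ 0.103; return loss ≈ 19.7 dB

|Γ| = (S − 1)/(S + 1) = (1.23 − 1)/(1.23 + 1) = 0.23/2.23
RL = −20·log₁₀|Γ| = −20·log₁₀(0.103)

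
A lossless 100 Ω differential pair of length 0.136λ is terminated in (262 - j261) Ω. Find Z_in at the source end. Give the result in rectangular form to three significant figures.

Z_in ≈ 24.3 − j54.8 Ω

βl = 2π × 0.136 = 49°
tan(βl) = tan(49°) = 1.15
Z_in = Z_0·(Z_L + jZ_0·tanβl)/(Z_0 + jZ_L·tanβl)
     = 100·(262 − j146)/(400 + j301)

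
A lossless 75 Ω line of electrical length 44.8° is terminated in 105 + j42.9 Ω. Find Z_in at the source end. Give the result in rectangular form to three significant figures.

Z_in ≈ 98.4 − j45 Ω

tan(βl) = tan(44.8°) = 0.993
Z_in = Z_0·(Z_L + jZ_0·tanβl)/(Z_0 + jZ_L·tanβl)
     = 75·(105 + j117)/(32.4 + j104)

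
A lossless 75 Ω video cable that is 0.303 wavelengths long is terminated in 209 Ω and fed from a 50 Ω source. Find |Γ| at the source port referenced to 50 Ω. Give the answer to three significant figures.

|Γ| ≈ 0.364

βl = 2π × 0.303 = 109°
tan(βl) = -2.89
Z_in = Z_0·(Z_L + jZ_0·tanβl)/(Z_0 + jZ_L·tanβl) = 29.7 + j22.3 Ω
Γ_s = (Z_in − Z_s)/(Z_in + Z_s) = (-20.3 + j22.3)/(79.7 + j22.3), |Γ_s| = 0.364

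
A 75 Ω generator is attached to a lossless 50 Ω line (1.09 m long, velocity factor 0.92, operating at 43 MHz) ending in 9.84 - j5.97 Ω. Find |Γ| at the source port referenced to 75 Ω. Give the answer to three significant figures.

λ = v/f = 0.92·c / 43 MHz = 6.42 m
βl = 2π·l/λ = 2π × 0.17 = 61.1°
tan(βl) = 1.81
Z_in = Z_0·(Z_L + jZ_0·tanβl)/(Z_0 + jZ_L·tanβl) = 26.3 + j61.9 Ω
Γ_s = (Z_in − Z_s)/(Z_in + Z_s) = (-48.7 + j61.9)/(101 + j61.9), |Γ_s| = 0.664

|Γ| ≈ 0.664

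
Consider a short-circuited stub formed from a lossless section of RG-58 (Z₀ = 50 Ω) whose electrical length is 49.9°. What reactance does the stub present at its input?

tan(βl) = 1.19
For a short-circuited stub, Z_in = jZ_0·tan(βl)

X_in ≈ 59.4 Ω (inductive)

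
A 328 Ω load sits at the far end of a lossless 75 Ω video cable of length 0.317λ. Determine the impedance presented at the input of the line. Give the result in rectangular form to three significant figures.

βl = 2π × 0.317 = 114°
tan(βl) = tan(114°) = -2.23
Z_in = Z_0·(Z_L + jZ_0·tanβl)/(Z_0 + jZ_L·tanβl)
     = 75·(328 − j168)/(75 − j733)

Z_in ≈ 20.4 + j31.5 Ω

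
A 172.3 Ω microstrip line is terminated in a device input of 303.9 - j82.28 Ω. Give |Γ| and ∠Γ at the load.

Γ ≈ 0.321 ∠ -22.2°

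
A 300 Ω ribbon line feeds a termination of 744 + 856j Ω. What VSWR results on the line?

VSWR ≈ 6

Γ = (Z_L − Z_0)/(Z_L + Z_0) = (444 + j856)/(1044 + j856)
|Γ| = 964/1350 = 0.714
VSWR = (1 + |Γ|)/(1 − |Γ|) = 1.71/0.286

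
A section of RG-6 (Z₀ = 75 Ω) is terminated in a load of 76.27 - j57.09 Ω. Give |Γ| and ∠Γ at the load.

Γ ≈ 0.353 ∠ -68°

Γ = (Z_L − Z_0)/(Z_L + Z_0) = (1.27 − j57.09)/(151.3 − j57.09)
|Γ| = 57.1/162 = 0.353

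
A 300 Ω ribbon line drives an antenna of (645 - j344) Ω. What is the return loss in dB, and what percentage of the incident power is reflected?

Γ = (345 − j344)/(945 − j344), |Γ| = 0.484
RL = −20·log₁₀(0.484) = 6.29 dB
P_refl/P_inc = |Γ|² = 0.235

RL ≈ 6.29 dB; 23.5% of incident power reflected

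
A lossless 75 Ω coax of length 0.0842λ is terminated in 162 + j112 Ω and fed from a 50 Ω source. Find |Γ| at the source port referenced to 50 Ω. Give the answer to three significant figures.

|Γ| ≈ 0.656

βl = 2π × 0.0842 = 30.3°
tan(βl) = 0.585
Z_in = Z_0·(Z_L + jZ_0·tanβl)/(Z_0 + jZ_L·tanβl) = 135 − j115 Ω
Γ_s = (Z_in − Z_s)/(Z_in + Z_s) = (84.9 − j115)/(185 − j115), |Γ_s| = 0.656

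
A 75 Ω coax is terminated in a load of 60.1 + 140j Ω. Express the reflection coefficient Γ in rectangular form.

Γ = (Z_L − Z_0)/(Z_L + Z_0) = (-14.9 + j140)/(135.1 + j140)

Γ ≈ 0.465 + j0.555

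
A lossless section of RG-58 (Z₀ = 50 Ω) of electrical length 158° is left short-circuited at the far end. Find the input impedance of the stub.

Z_in ≈ −j20.2 Ω

tan(βl) = -0.404
For a short-circuited stub, Z_in = jZ_0·tan(βl)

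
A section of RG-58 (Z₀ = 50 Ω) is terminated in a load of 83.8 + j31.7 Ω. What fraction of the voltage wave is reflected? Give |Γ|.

|Γ| ≈ 0.337

Γ = (Z_L − Z_0)/(Z_L + Z_0) = (33.8 + j31.7)/(133.8 + j31.7)
|Γ| = 46.3/138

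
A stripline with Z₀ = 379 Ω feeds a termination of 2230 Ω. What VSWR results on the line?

VSWR ≈ 5.88

Γ = (2230 − 379)/(2230 + 379) = 0.709
VSWR = (1 + 0.709)/(1 − 0.709)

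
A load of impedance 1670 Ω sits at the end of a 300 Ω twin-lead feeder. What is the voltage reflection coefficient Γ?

Γ = 0.695

Γ = (Z_L − Z_0)/(Z_L + Z_0) = (1670 − 300)/(1670 + 300) = 1370/1970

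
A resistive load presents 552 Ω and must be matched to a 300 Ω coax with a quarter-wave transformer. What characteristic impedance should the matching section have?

Z_qwt = √(Z_0·R_L) = √(300 × 552) = √165600

Z_qwt ≈ 407 Ω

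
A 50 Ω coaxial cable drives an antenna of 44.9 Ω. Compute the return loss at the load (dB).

Γ = (44.9 − 50)/(44.9 + 50) = -0.0537
RL = −20·log₁₀|Γ| = −20·log₁₀(0.0537)

RL ≈ 25.4 dB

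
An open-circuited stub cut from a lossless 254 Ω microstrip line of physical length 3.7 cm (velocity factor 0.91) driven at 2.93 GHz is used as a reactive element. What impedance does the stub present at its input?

Z_in ≈ +j337 Ω

λ = v/f = 0.91·c / 2.93 GHz = 0.0932 m
βl = 2π·l/λ = 2π × 0.397 = 143°
tan(βl) = -0.755
For an open-circuited stub, Z_in = −jZ_0·cot(βl) = −jZ_0/tan(βl)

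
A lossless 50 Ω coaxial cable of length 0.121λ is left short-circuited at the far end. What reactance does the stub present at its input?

βl = 2π × 0.121 = 43.6°
tan(βl) = 0.951
For a short-circuited stub, Z_in = jZ_0·tan(βl)

X_in ≈ 47.5 Ω (inductive)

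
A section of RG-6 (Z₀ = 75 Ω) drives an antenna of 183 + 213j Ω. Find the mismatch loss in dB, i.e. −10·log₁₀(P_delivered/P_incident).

Γ = (108 + j213)/(258 + j213), |Γ| = 0.714
|Γ|² = 0.51, so P_del/P_inc = 1 − |Γ|² = 0.49
ML = −10·log₁₀(1 − |Γ|²)

mismatch loss ≈ 3.09 dB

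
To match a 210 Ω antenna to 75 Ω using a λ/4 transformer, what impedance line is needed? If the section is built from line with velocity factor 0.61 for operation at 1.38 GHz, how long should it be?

Z_qwt ≈ 125 Ω; length ≈ 3.32 cm

Z_qwt = √(Z_0·R_L) = √(75 × 210) = √15750
λ = 0.61·c/f = 0.133 m, so l = λ/4 = 0.0332 m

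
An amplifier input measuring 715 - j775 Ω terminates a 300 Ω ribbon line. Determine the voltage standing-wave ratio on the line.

VSWR ≈ 5.42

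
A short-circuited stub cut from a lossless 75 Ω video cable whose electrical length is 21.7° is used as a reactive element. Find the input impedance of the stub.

Z_in ≈ +j29.8 Ω

tan(βl) = 0.398
For a short-circuited stub, Z_in = jZ_0·tan(βl)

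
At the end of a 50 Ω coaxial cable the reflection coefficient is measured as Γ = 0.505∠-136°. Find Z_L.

Z_L ≈ 18.8 − j17.7 Ω

Z_L = Z_0·(1 + Γ)/(1 − Γ) = 50·(0.637 − j0.351)/(1.36 + j0.351)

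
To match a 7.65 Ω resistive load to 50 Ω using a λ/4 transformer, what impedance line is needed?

Z_qwt ≈ 19.6 Ω

Z_qwt = √(Z_0·R_L) = √(50 × 7.65) = √382.5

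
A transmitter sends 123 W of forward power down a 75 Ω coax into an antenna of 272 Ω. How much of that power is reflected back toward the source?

P_reflected ≈ 39.6 W

Γ = (272 − 75)/(272 + 75) = 0.568
|Γ|² = 0.322
P_refl = |Γ|²·P_inc = 39.6 W, P_del = (1 − |Γ|²)·P_inc = 83.4 W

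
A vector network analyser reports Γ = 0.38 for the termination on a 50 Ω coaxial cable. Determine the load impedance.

Z_L = Z_0·(1 + Γ)/(1 − Γ) = 50·(1.38)/(0.62)

Z_L ≈ 111 Ω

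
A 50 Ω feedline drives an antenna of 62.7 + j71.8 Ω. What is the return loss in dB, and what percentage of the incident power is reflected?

Γ = (12.7 + j71.8)/(112.7 + j71.8), |Γ| = 0.546
RL = −20·log₁₀(0.546) = 5.26 dB
P_refl/P_inc = |Γ|² = 0.298

RL ≈ 5.26 dB; 29.8% of incident power reflected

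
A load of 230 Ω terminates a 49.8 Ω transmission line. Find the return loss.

RL ≈ 3.82 dB

Γ = (230 − 49.8)/(230 + 49.8) = 0.644
RL = −20·log₁₀|Γ| = −20·log₁₀(0.644)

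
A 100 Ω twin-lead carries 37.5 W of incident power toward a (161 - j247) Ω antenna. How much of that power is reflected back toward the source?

P_reflected ≈ 18.8 W

|Γ| = |(61 − j247)/(261 − j247)| = 0.708
|Γ|² = 0.501
P_refl = |Γ|²·P_inc = 18.8 W, P_del = (1 − |Γ|²)·P_inc = 18.7 W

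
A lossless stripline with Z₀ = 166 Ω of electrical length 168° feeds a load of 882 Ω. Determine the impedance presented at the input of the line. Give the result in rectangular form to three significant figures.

tan(βl) = tan(168°) = -0.213
Z_in = Z_0·(Z_L + jZ_0·tanβl)/(Z_0 + jZ_L·tanβl)
     = 166·(882 − j35.3)/(166 − j187)

Z_in ≈ 405 + j422 Ω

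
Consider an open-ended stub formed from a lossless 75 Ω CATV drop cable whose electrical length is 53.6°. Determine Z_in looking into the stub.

Z_in ≈ −j55.3 Ω

tan(βl) = 1.36
For an open-ended stub, Z_in = −jZ_0·cot(βl) = −jZ_0/tan(βl)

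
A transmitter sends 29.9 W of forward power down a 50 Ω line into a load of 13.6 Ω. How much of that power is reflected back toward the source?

Γ = (13.6 − 50)/(13.6 + 50) = -0.572
|Γ|² = 0.328
P_refl = |Γ|²·P_inc = 9.79 W, P_del = (1 − |Γ|²)·P_inc = 20.1 W

P_reflected ≈ 9.79 W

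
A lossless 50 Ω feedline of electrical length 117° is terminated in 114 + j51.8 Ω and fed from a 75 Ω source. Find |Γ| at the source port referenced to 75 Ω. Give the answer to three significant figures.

|Γ| ≈ 0.607

tan(βl) = -1.96
Z_in = Z_0·(Z_L + jZ_0·tanβl)/(Z_0 + jZ_L·tanβl) = 18.9 + j12.6 Ω
Γ_s = (Z_in − Z_s)/(Z_in + Z_s) = (-56.1 + j12.6)/(93.9 + j12.6), |Γ_s| = 0.607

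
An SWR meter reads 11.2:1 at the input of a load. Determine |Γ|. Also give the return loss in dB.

|Γ| = (S − 1)/(S + 1) = (11.2 − 1)/(11.2 + 1) = 10.2/12.2
RL = −20·log₁₀|Γ| = −20·log₁₀(0.836)

|Γ| ≈ 0.836; return loss ≈ 1.56 dB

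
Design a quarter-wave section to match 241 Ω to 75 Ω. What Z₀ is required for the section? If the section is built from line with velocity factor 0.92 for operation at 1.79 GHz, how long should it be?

Z_qwt ≈ 134 Ω; length ≈ 3.85 cm

Z_qwt = √(Z_0·R_L) = √(75 × 241) = √18080
λ = 0.92·c/f = 0.154 m, so l = λ/4 = 0.0385 m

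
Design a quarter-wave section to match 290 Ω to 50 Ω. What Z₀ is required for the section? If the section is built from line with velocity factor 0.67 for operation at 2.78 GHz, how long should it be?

Z_qwt = √(Z_0·R_L) = √(50 × 290) = √14500
λ = 0.67·c/f = 0.0723 m, so l = λ/4 = 0.0181 m

Z_qwt ≈ 120 Ω; length ≈ 1.81 cm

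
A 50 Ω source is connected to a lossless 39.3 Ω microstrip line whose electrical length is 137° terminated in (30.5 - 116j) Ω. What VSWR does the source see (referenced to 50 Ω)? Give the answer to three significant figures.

tan(βl) = -0.933
Z_in = Z_0·(Z_L + jZ_0·tanβl)/(Z_0 + jZ_L·tanβl) = 15.9 + j80.6 Ω
Γ_s = (Z_in − Z_s)/(Z_in + Z_s) = (-34.1 + j80.6)/(65.9 + j80.6), |Γ_s| = 0.841
VSWR = (1 + |Γ_s|)/(1 − |Γ_s|)

VSWR ≈ 11.6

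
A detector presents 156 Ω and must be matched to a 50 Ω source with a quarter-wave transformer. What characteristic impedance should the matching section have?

Z_qwt ≈ 88.3 Ω

Z_qwt = √(Z_0·R_L) = √(50 × 156) = √7800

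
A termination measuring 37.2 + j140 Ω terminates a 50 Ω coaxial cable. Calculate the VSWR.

Γ = (Z_L − Z_0)/(Z_L + Z_0) = (-12.8 + j140)/(87.2 + j140)
|Γ| = 141/165 = 0.852
VSWR = (1 + |Γ|)/(1 − |Γ|) = 1.85/0.148

VSWR ≈ 12.5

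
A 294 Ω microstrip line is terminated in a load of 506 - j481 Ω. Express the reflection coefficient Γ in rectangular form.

Γ = (Z_L − Z_0)/(Z_L + Z_0) = (212 − j481)/(800 − j481)

Γ ≈ 0.46 − j0.325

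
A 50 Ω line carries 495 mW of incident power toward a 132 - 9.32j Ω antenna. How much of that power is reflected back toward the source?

|Γ| = |(82 − j9.32)/(182 − j9.32)| = 0.453
|Γ|² = 0.205
P_refl = |Γ|²·P_inc = 102 mW, P_del = (1 − |Γ|²)·P_inc = 393 mW

P_reflected ≈ 102 mW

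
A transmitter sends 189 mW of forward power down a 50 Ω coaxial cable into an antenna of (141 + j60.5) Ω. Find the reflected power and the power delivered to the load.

|Γ| = |(91 + j60.5)/(191 + j60.5)| = 0.545
|Γ|² = 0.297
P_refl = |Γ|²·P_inc = 56.2 mW, P_del = (1 − |Γ|²)·P_inc = 133 mW

P_reflected ≈ 56.2 mW; P_delivered ≈ 133 mW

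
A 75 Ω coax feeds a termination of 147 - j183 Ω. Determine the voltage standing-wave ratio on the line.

Γ = (Z_L − Z_0)/(Z_L + Z_0) = (72 − j183)/(222 − j183)
|Γ| = 197/288 = 0.684
VSWR = (1 + |Γ|)/(1 − |Γ|) = 1.68/0.316

VSWR ≈ 5.32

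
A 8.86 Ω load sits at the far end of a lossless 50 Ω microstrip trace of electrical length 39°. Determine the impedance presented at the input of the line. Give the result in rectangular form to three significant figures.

tan(βl) = tan(39°) = 0.81
Z_in = Z_0·(Z_L + jZ_0·tanβl)/(Z_0 + jZ_L·tanβl)
     = 50·(8.86 + j40.5)/(50 + j7.17)

Z_in ≈ 14.4 + j38.4 Ω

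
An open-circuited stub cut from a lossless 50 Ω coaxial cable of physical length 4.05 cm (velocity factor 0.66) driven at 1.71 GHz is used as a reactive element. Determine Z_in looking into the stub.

Z_in ≈ +j36.2 Ω

λ = v/f = 0.66·c / 1.71 GHz = 0.116 m
βl = 2π·l/λ = 2π × 0.35 = 126°
tan(βl) = -1.38
For an open-circuited stub, Z_in = −jZ_0·cot(βl) = −jZ_0/tan(βl)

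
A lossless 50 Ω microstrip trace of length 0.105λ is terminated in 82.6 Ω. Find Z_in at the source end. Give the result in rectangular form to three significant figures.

βl = 2π × 0.105 = 37.8°
tan(βl) = tan(37.8°) = 0.776
Z_in = Z_0·(Z_L + jZ_0·tanβl)/(Z_0 + jZ_L·tanβl)
     = 50·(82.6 + j38.8)/(50 + j64.1)

Z_in ≈ 50.1 − j25.4 Ω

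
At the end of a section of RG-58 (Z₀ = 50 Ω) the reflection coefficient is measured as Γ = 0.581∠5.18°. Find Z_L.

Z_L = Z_0·(1 + Γ)/(1 − Γ) = 50·(1.58 + j0.0525)/(0.421 − j0.0525)

Z_L ≈ 184 + j29.1 Ω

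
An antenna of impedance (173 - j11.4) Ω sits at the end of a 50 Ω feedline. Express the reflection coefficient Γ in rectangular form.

Γ = (Z_L − Z_0)/(Z_L + Z_0) = (123 − j11.4)/(223 − j11.4)

Γ ≈ 0.553 − j0.0229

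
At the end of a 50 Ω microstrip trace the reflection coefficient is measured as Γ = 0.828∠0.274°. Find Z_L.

Z_L = Z_0·(1 + Γ)/(1 − Γ) = 50·(1.83 + j0.00396)/(0.172 − j0.00396)

Z_L ≈ 531 + j13.4 Ω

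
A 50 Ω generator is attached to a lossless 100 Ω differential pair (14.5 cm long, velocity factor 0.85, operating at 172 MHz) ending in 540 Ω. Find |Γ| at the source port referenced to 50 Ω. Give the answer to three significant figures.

|Γ| ≈ 0.782

λ = v/f = 0.85·c / 172 MHz = 1.48 m
βl = 2π·l/λ = 2π × 0.0978 = 35.2°
tan(βl) = 0.706
Z_in = Z_0·(Z_L + jZ_0·tanβl)/(Z_0 + jZ_L·tanβl) = 52.1 − j128 Ω
Γ_s = (Z_in − Z_s)/(Z_in + Z_s) = (2.12 − j128)/(102 − j128), |Γ_s| = 0.782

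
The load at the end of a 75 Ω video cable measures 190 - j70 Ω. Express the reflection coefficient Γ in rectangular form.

Γ ≈ 0.471 − j0.14

Γ = (Z_L − Z_0)/(Z_L + Z_0) = (115 − j70)/(265 − j70)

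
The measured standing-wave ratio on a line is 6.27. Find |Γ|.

|Γ| ≈ 0.725

|Γ| = (S − 1)/(S + 1) = (6.27 − 1)/(6.27 + 1) = 5.27/7.27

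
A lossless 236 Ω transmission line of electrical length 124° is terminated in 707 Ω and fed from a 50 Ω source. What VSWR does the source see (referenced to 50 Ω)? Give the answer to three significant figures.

VSWR ≈ 5.79

tan(βl) = -1.48
Z_in = Z_0·(Z_L + jZ_0·tanβl)/(Z_0 + jZ_L·tanβl) = 109 + j135 Ω
Γ_s = (Z_in − Z_s)/(Z_in + Z_s) = (59.1 + j135)/(159 + j135), |Γ_s| = 0.705
VSWR = (1 + |Γ_s|)/(1 − |Γ_s|)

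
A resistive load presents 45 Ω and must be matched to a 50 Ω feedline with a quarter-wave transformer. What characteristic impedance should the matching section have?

Z_qwt = √(Z_0·R_L) = √(50 × 45) = √2250

Z_qwt ≈ 47.4 Ω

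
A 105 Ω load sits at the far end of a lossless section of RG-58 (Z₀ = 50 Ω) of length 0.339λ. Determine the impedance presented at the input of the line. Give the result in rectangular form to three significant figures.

Z_in ≈ 30.4 + j22.2 Ω

βl = 2π × 0.339 = 122°
tan(βl) = tan(122°) = -1.6
Z_in = Z_0·(Z_L + jZ_0·tanβl)/(Z_0 + jZ_L·tanβl)
     = 50·(105 − j79.9)/(50 − j168)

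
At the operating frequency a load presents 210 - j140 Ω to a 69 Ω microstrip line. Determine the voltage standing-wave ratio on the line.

VSWR ≈ 4.5

Γ = (Z_L − Z_0)/(Z_L + Z_0) = (141 − j140)/(279 − j140)
|Γ| = 199/312 = 0.637
VSWR = (1 + |Γ|)/(1 − |Γ|) = 1.64/0.363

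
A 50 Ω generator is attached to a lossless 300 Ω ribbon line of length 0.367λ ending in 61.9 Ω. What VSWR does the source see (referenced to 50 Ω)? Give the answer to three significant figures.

βl = 2π × 0.367 = 132°
tan(βl) = -1.11
Z_in = Z_0·(Z_L + jZ_0·tanβl)/(Z_0 + jZ_L·tanβl) = 131 − j302 Ω
Γ_s = (Z_in − Z_s)/(Z_in + Z_s) = (80.8 − j302)/(181 − j302), |Γ_s| = 0.888
VSWR = (1 + |Γ_s|)/(1 − |Γ_s|)

VSWR ≈ 16.9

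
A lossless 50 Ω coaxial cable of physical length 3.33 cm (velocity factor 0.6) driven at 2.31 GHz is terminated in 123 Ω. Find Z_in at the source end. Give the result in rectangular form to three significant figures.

Z_in ≈ 62.1 + j50.4 Ω

λ = v/f = 0.6·c / 2.31 GHz = 0.0779 m
βl = 2π·l/λ = 2π × 0.427 = 154°
tan(βl) = tan(154°) = -0.491
Z_in = Z_0·(Z_L + jZ_0·tanβl)/(Z_0 + jZ_L·tanβl)
     = 50·(123 − j24.6)/(50 − j60.4)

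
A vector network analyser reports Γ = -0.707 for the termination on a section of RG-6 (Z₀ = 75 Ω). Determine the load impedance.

Z_L = Z_0·(1 + Γ)/(1 − Γ) = 75·(0.293)/(1.71)

Z_L ≈ 12.9 Ω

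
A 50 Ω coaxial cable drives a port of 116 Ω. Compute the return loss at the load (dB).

Γ = (116 − 50)/(116 + 50) = 0.398
RL = −20·log₁₀|Γ| = −20·log₁₀(0.398)

RL ≈ 8.01 dB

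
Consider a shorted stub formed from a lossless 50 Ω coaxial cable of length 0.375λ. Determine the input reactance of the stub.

X_in ≈ -50 Ω (capacitive)

βl = 2π × 0.375 = 135°
tan(βl) = -1
For a shorted stub, Z_in = jZ_0·tan(βl)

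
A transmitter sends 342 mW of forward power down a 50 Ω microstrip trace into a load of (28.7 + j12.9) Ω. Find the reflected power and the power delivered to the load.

|Γ| = |(-21.3 + j12.9)/(78.7 + j12.9)| = 0.312
|Γ|² = 0.0975
P_refl = |Γ|²·P_inc = 33.3 mW, P_del = (1 − |Γ|²)·P_inc = 309 mW

P_reflected ≈ 33.3 mW; P_delivered ≈ 309 mW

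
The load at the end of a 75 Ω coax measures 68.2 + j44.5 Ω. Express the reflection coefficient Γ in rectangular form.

Γ = (Z_L − Z_0)/(Z_L + Z_0) = (-6.8 + j44.5)/(143.2 + j44.5)

Γ ≈ 0.0448 + j0.297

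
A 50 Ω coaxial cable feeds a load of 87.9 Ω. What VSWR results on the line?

Γ = (87.9 − 50)/(87.9 + 50) = 0.275
VSWR = (1 + 0.275)/(1 − 0.275)

VSWR ≈ 1.76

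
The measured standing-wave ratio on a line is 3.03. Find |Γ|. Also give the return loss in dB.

|Γ| = (S − 1)/(S + 1) = (3.03 − 1)/(3.03 + 1) = 2.03/4.03
RL = −20·log₁₀|Γ| = −20·log₁₀(0.504)

|Γ| ≈ 0.504; return loss ≈ 5.96 dB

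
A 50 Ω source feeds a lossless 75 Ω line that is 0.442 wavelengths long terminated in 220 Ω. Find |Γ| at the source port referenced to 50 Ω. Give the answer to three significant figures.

βl = 2π × 0.442 = 159°
tan(βl) = -0.381
Z_in = Z_0·(Z_L + jZ_0·tanβl)/(Z_0 + jZ_L·tanβl) = 112 + j96.6 Ω
Γ_s = (Z_in − Z_s)/(Z_in + Z_s) = (61.9 + j96.6)/(162 + j96.6), |Γ_s| = 0.609

|Γ| ≈ 0.609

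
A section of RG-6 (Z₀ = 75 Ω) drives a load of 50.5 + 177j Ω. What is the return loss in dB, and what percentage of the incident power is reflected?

RL ≈ 1.69 dB; 67.8% of incident power reflected

Γ = (-24.5 + j177)/(125.5 + j177), |Γ| = 0.824
RL = −20·log₁₀(0.824) = 1.69 dB
P_refl/P_inc = |Γ|² = 0.678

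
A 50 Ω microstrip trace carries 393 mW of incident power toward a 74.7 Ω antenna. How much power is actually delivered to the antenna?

P_delivered ≈ 378 mW

Γ = (74.7 − 50)/(74.7 + 50) = 0.198
|Γ|² = 0.0392
P_refl = |Γ|²·P_inc = 15.4 mW, P_del = (1 − |Γ|²)·P_inc = 378 mW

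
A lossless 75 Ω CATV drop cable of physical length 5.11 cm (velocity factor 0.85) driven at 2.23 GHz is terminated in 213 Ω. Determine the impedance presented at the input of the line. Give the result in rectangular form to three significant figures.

λ = v/f = 0.85·c / 2.23 GHz = 0.114 m
βl = 2π·l/λ = 2π × 0.447 = 161°
tan(βl) = tan(161°) = -0.347
Z_in = Z_0·(Z_L + jZ_0·tanβl)/(Z_0 + jZ_L·tanβl)
     = 75·(213 − j26)/(75 − j73.9)

Z_in ≈ 121 + j93.3 Ω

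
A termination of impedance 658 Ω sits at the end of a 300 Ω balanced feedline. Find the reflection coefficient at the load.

Γ = (Z_L − Z_0)/(Z_L + Z_0) = (658 − 300)/(658 + 300) = 358/958

Γ = 0.374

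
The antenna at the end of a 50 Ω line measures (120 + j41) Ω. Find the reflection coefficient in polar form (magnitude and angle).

Γ = (Z_L − Z_0)/(Z_L + Z_0) = (70 + j41)/(170 + j41)
|Γ| = 81.1/175 = 0.464

Γ ≈ 0.464 ∠ 16.8°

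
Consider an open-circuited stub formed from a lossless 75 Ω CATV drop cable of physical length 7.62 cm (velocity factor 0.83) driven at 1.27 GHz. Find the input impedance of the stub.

Z_in ≈ +j89.1 Ω

λ = v/f = 0.83·c / 1.27 GHz = 0.196 m
βl = 2π·l/λ = 2π × 0.389 = 140°
tan(βl) = -0.842
For an open-circuited stub, Z_in = −jZ_0·cot(βl) = −jZ_0/tan(βl)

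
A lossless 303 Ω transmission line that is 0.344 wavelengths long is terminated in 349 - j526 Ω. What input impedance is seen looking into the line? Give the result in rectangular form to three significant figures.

Z_in ≈ 205 + j393 Ω

βl = 2π × 0.344 = 124°
tan(βl) = tan(124°) = -1.49
Z_in = Z_0·(Z_L + jZ_0·tanβl)/(Z_0 + jZ_L·tanβl)
     = 303·(349 − j978)/(-482 − j521)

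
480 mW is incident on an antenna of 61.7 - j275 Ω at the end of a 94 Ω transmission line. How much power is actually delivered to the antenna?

P_delivered ≈ 112 mW

|Γ| = |(-32.3 − j275)/(155.7 − j275)| = 0.876
|Γ|² = 0.768
P_refl = |Γ|²·P_inc = 368 mW, P_del = (1 − |Γ|²)·P_inc = 112 mW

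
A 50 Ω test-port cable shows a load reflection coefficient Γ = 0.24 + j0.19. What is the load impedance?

Z_L = Z_0·(1 + Γ)/(1 − Γ) = 50·(1.24 + j0.19)/(0.76 − j0.19)

Z_L ≈ 73.8 + j31 Ω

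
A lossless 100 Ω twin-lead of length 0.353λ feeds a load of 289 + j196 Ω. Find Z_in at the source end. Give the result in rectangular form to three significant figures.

Z_in ≈ 28.9 + j48.4 Ω

βl = 2π × 0.353 = 127°
tan(βl) = tan(127°) = -1.32
Z_in = Z_0·(Z_L + jZ_0·tanβl)/(Z_0 + jZ_L·tanβl)
     = 100·(289 + j63.7)/(359 − j382)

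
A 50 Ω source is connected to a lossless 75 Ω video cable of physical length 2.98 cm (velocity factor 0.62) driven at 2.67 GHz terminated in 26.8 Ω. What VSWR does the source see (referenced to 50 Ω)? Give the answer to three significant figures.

VSWR ≈ 2.37

λ = v/f = 0.62·c / 2.67 GHz = 0.0697 m
βl = 2π·l/λ = 2π × 0.428 = 154°
tan(βl) = -0.488
Z_in = Z_0·(Z_L + jZ_0·tanβl)/(Z_0 + jZ_L·tanβl) = 32.2 − j31 Ω
Γ_s = (Z_in − Z_s)/(Z_in + Z_s) = (-17.8 − j31)/(82.2 − j31), |Γ_s| = 0.407
VSWR = (1 + |Γ_s|)/(1 − |Γ_s|)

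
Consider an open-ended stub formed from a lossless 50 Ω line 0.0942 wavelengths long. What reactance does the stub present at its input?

X_in ≈ -74.4 Ω (capacitive)

βl = 2π × 0.0942 = 33.9°
tan(βl) = 0.672
For an open-ended stub, Z_in = −jZ_0·cot(βl) = −jZ_0/tan(βl)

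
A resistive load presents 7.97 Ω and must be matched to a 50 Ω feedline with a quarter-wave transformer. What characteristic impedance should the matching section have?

Z_qwt ≈ 20 Ω

Z_qwt = √(Z_0·R_L) = √(50 × 7.97) = √398.5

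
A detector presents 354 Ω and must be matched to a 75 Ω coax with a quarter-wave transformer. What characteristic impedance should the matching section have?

Z_qwt ≈ 163 Ω

Z_qwt = √(Z_0·R_L) = √(75 × 354) = √26550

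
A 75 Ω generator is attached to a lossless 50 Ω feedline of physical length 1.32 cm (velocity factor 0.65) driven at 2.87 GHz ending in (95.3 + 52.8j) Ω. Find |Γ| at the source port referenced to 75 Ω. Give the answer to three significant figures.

|Γ| ≈ 0.534

λ = v/f = 0.65·c / 2.87 GHz = 0.0679 m
βl = 2π·l/λ = 2π × 0.194 = 69.9°
tan(βl) = 2.74
Z_in = Z_0·(Z_L + jZ_0·tanβl)/(Z_0 + jZ_L·tanβl) = 26.3 − j27.8 Ω
Γ_s = (Z_in − Z_s)/(Z_in + Z_s) = (-48.7 − j27.8)/(101 − j27.8), |Γ_s| = 0.534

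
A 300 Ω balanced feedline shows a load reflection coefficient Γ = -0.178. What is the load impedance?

Z_L = Z_0·(1 + Γ)/(1 − Γ) = 300·(0.822)/(1.18)

Z_L ≈ 209 Ω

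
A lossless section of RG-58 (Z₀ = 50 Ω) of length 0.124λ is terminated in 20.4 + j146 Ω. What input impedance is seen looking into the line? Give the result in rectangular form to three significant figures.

Z_in ≈ 10.9 − j101 Ω

βl = 2π × 0.124 = 44.6°
tan(βl) = tan(44.6°) = 0.988
Z_in = Z_0·(Z_L + jZ_0·tanβl)/(Z_0 + jZ_L·tanβl)
     = 50·(20.4 + j195)/(-94.2 + j20.1)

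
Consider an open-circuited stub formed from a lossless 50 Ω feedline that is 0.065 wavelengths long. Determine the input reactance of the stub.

βl = 2π × 0.065 = 23.4°
tan(βl) = 0.433
For an open-circuited stub, Z_in = −jZ_0·cot(βl) = −jZ_0/tan(βl)

X_in ≈ -116 Ω (capacitive)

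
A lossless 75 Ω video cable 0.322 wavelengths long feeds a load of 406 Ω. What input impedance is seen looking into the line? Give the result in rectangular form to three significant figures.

βl = 2π × 0.322 = 116°
tan(βl) = tan(116°) = -2.06
Z_in = Z_0·(Z_L + jZ_0·tanβl)/(Z_0 + jZ_L·tanβl)
     = 75·(406 − j154)/(75 − j835)

Z_in ≈ 17 + j34.9 Ω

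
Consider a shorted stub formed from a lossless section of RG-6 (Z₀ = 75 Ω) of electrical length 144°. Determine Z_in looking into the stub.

tan(βl) = -0.727
For a shorted stub, Z_in = jZ_0·tan(βl)

Z_in ≈ −j54.5 Ω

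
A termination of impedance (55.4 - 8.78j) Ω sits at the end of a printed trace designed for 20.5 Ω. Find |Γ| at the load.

|Γ| ≈ 0.471

Γ = (Z_L − Z_0)/(Z_L + Z_0) = (34.9 − j8.78)/(75.9 − j8.78)
|Γ| = 36/76.4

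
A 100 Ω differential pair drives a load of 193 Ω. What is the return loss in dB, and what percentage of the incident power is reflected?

RL ≈ 9.97 dB; 10.1% of incident power reflected

Γ = (193 − 100)/(193 + 100) = 0.317
RL = −20·log₁₀(0.317) = 9.97 dB
P_refl/P_inc = |Γ|² = 0.101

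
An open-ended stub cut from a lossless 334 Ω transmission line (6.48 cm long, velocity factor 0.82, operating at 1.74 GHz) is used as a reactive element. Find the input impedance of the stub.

λ = v/f = 0.82·c / 1.74 GHz = 0.141 m
βl = 2π·l/λ = 2π × 0.458 = 165°
tan(βl) = -0.268
For an open-ended stub, Z_in = −jZ_0·cot(βl) = −jZ_0/tan(βl)

Z_in ≈ +j1250 Ω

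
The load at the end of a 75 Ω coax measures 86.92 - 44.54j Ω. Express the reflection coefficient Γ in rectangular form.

Γ = (Z_L − Z_0)/(Z_L + Z_0) = (11.92 − j44.54)/(161.9 − j44.54)

Γ ≈ 0.139 − j0.237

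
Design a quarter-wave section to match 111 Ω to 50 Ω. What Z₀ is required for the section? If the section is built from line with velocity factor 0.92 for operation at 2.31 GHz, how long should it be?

Z_qwt ≈ 74.5 Ω; length ≈ 2.99 cm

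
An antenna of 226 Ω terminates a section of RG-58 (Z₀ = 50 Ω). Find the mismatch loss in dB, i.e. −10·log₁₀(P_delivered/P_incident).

mismatch loss ≈ 2.27 dB

Γ = (226 − 50)/(226 + 50) = 0.638
|Γ|² = 0.407, so P_del/P_inc = 1 − |Γ|² = 0.593
ML = −10·log₁₀(1 − |Γ|²)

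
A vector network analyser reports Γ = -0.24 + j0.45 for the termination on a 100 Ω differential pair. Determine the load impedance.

Z_L = Z_0·(1 + Γ)/(1 − Γ) = 100·(0.76 + j0.45)/(1.24 − j0.45)

Z_L ≈ 42.5 + j51.7 Ω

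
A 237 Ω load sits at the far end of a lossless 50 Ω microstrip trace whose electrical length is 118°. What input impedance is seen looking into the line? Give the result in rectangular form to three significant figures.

tan(βl) = tan(118°) = -1.88
Z_in = Z_0·(Z_L + jZ_0·tanβl)/(Z_0 + jZ_L·tanβl)
     = 50·(237 − j94)/(50 − j446)

Z_in ≈ 13.4 + j25.1 Ω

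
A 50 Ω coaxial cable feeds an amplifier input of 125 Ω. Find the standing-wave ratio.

VSWR ≈ 2.5

Γ = (125 − 50)/(125 + 50) = 0.429
VSWR = (1 + 0.429)/(1 − 0.429)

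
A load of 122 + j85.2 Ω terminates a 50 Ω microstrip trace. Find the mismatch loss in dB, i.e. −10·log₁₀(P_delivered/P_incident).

Γ = (72 + j85.2)/(172 + j85.2), |Γ| = 0.581
|Γ|² = 0.338, so P_del/P_inc = 1 − |Γ|² = 0.662
ML = −10·log₁₀(1 − |Γ|²)

mismatch loss ≈ 1.79 dB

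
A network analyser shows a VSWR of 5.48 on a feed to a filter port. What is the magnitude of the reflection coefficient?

|Γ| = (S − 1)/(S + 1) = (5.48 − 1)/(5.48 + 1) = 4.48/6.48

|Γ| ≈ 0.691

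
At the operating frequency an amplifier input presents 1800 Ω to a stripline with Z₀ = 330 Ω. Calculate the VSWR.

VSWR ≈ 5.45

For a purely resistive load, VSWR = R_L/Z_0 or Z_0/R_L (whichever > 1) = 1800/330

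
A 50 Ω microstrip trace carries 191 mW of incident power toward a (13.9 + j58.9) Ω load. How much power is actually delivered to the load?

|Γ| = |(-36.1 + j58.9)/(63.9 + j58.9)| = 0.795
|Γ|² = 0.632
P_refl = |Γ|²·P_inc = 121 mW, P_del = (1 − |Γ|²)·P_inc = 70.3 mW

P_delivered ≈ 70.3 mW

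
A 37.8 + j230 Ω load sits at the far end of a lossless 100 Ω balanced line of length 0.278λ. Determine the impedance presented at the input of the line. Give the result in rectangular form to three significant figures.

Z_in ≈ 6.21 − j22.9 Ω

βl = 2π × 0.278 = 100°
tan(βl) = tan(100°) = -5.63
Z_in = Z_0·(Z_L + jZ_0·tanβl)/(Z_0 + jZ_L·tanβl)
     = 100·(37.8 − j333)/(1390 − j213)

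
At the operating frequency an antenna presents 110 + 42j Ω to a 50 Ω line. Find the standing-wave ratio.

VSWR ≈ 2.59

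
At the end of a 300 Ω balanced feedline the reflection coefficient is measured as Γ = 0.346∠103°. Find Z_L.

Z_L = Z_0·(1 + Γ)/(1 − Γ) = 300·(0.922 + j0.337)/(1.08 − j0.337)

Z_L ≈ 207 + j159 Ω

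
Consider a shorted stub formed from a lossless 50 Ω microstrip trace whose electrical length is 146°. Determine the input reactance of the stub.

X_in ≈ -33.7 Ω (capacitive)

tan(βl) = -0.675
For a shorted stub, Z_in = jZ_0·tan(βl)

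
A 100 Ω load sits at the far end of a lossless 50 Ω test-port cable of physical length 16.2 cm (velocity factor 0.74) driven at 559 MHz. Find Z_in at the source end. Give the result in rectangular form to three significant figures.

Z_in ≈ 52.7 + j36.2 Ω

λ = v/f = 0.74·c / 559 MHz = 0.397 m
βl = 2π·l/λ = 2π × 0.408 = 147°
tan(βl) = tan(147°) = -0.653
Z_in = Z_0·(Z_L + jZ_0·tanβl)/(Z_0 + jZ_L·tanβl)
     = 50·(100 − j32.7)/(50 − j65.3)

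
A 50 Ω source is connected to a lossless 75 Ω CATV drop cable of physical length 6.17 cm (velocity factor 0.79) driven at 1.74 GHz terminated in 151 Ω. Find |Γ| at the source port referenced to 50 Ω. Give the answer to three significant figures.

|Γ| ≈ 0.487

λ = v/f = 0.79·c / 1.74 GHz = 0.136 m
βl = 2π·l/λ = 2π × 0.453 = 163°
tan(βl) = -0.304
Z_in = Z_0·(Z_L + jZ_0·tanβl)/(Z_0 + jZ_L·tanβl) = 120 + j50.7 Ω
Γ_s = (Z_in − Z_s)/(Z_in + Z_s) = (70 + j50.7)/(170 + j50.7), |Γ_s| = 0.487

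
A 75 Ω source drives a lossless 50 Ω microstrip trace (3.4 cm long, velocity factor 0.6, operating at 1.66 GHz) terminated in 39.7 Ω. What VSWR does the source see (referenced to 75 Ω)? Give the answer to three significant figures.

λ = v/f = 0.6·c / 1.66 GHz = 0.108 m
βl = 2π·l/λ = 2π × 0.314 = 113°
tan(βl) = -2.37
Z_in = Z_0·(Z_L + jZ_0·tanβl)/(Z_0 + jZ_L·tanβl) = 57.8 − j9.64 Ω
Γ_s = (Z_in − Z_s)/(Z_in + Z_s) = (-17.2 − j9.64)/(133 − j9.64), |Γ_s| = 0.148
VSWR = (1 + |Γ_s|)/(1 − |Γ_s|)

VSWR ≈ 1.35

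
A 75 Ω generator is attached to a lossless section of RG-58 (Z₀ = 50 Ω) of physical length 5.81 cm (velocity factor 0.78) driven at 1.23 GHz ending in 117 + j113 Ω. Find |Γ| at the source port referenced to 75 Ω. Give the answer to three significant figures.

|Γ| ≈ 0.751

λ = v/f = 0.78·c / 1.23 GHz = 0.19 m
βl = 2π·l/λ = 2π × 0.305 = 110°
tan(βl) = -2.76
Z_in = Z_0·(Z_L + jZ_0·tanβl)/(Z_0 + jZ_L·tanβl) = 10.7 + j6.13 Ω
Γ_s = (Z_in − Z_s)/(Z_in + Z_s) = (-64.3 + j6.13)/(85.7 + j6.13), |Γ_s| = 0.751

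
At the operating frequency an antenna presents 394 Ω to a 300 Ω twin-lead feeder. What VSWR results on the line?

Γ = (394 − 300)/(394 + 300) = 0.135
VSWR = (1 + 0.135)/(1 − 0.135)

VSWR ≈ 1.31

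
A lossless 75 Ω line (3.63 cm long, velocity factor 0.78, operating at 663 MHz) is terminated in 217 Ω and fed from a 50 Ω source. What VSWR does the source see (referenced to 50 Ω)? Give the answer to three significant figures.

VSWR ≈ 3.52

λ = v/f = 0.78·c / 663 MHz = 0.353 m
βl = 2π·l/λ = 2π × 0.103 = 37°
tan(βl) = 0.754
Z_in = Z_0·(Z_L + jZ_0·tanβl)/(Z_0 + jZ_L·tanβl) = 59.1 − j72.4 Ω
Γ_s = (Z_in − Z_s)/(Z_in + Z_s) = (9.08 − j72.4)/(109 − j72.4), |Γ_s| = 0.557
VSWR = (1 + |Γ_s|)/(1 − |Γ_s|)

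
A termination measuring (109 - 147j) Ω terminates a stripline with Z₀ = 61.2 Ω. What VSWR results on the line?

VSWR ≈ 5.4

Γ = (Z_L − Z_0)/(Z_L + Z_0) = (47.8 − j147)/(170.2 − j147)
|Γ| = 155/225 = 0.687
VSWR = (1 + |Γ|)/(1 − |Γ|) = 1.69/0.313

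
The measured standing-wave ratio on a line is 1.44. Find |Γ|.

|Γ| ≈ 0.18

|Γ| = (S − 1)/(S + 1) = (1.44 − 1)/(1.44 + 1) = 0.44/2.44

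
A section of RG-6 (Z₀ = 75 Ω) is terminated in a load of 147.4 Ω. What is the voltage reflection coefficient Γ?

Γ = 0.326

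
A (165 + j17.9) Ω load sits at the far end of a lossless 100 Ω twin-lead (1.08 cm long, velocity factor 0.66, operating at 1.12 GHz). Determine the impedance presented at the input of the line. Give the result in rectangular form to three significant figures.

λ = v/f = 0.66·c / 1.12 GHz = 0.177 m
βl = 2π·l/λ = 2π × 0.0611 = 22°
tan(βl) = tan(22°) = 0.404
Z_in = Z_0·(Z_L + jZ_0·tanβl)/(Z_0 + jZ_L·tanβl)
     = 100·(165 + j58.3)/(92.8 + j66.6)

Z_in ≈ 147 − j42.8 Ω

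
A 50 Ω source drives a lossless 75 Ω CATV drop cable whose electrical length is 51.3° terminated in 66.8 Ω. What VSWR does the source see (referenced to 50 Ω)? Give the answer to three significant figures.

VSWR ≈ 1.56

tan(βl) = 1.25
Z_in = Z_0·(Z_L + jZ_0·tanβl)/(Z_0 + jZ_L·tanβl) = 76.4 + j8.65 Ω
Γ_s = (Z_in − Z_s)/(Z_in + Z_s) = (26.4 + j8.65)/(126 + j8.65), |Γ_s| = 0.219
VSWR = (1 + |Γ_s|)/(1 − |Γ_s|)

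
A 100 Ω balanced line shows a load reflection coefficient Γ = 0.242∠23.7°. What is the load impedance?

Z_L = Z_0·(1 + Γ)/(1 − Γ) = 100·(1.22 + j0.0973)/(0.778 − j0.0973)

Z_L ≈ 153 + j31.6 Ω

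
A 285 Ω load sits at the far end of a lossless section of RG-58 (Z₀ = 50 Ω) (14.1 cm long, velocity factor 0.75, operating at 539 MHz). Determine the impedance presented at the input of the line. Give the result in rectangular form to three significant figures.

λ = v/f = 0.75·c / 539 MHz = 0.417 m
βl = 2π·l/λ = 2π × 0.338 = 122°
tan(βl) = tan(122°) = -1.63
Z_in = Z_0·(Z_L + jZ_0·tanβl)/(Z_0 + jZ_L·tanβl)
     = 50·(285 − j81.3)/(50 − j463)

Z_in ≈ 12 + j29.5 Ω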